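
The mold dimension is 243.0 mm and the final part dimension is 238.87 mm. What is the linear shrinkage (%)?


Shrinkage = (mold - part) / mold * 100
= (243.0 - 238.87) / 243.0 * 100
= 4.13 / 243.0 * 100
= 1.7%

1.7%


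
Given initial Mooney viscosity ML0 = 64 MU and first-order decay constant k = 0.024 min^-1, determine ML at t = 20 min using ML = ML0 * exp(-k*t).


ML = ML0 * exp(-k * t)
ML = 64 * exp(-0.024 * 20)
ML = 64 * 0.6188
ML = 39.6 MU

39.6 MU


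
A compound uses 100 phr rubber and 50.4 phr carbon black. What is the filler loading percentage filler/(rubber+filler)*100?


Filler % = filler / (rubber + filler) * 100
= 50.4 / (100 + 50.4) * 100
= 50.4 / 150.4 * 100
= 33.51%

33.51%


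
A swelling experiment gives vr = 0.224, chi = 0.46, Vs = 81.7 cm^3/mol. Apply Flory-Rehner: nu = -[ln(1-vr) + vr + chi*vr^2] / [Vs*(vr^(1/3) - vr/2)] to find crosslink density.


ln(1 - vr) = ln(1 - 0.224) = -0.2536
Numerator = -((-0.2536) + 0.224 + 0.46 * 0.224^2) = 0.0065
Denominator = 81.7 * (0.224^(1/3) - 0.224/2) = 40.4675
nu = 0.0065 / 40.4675 = 1.6116e-04 mol/cm^3

1.6116e-04 mol/cm^3


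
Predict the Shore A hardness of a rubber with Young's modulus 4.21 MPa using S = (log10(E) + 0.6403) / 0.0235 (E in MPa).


log10(E) = 0.0235*S - 0.6403  =>  S = (log10(E) + 0.6403) / 0.0235
log10(4.21) = 0.624282
S = (0.624282 + 0.6403) / 0.0235 = 1.264582 / 0.0235
S = 53.8

Shore A = 53.8


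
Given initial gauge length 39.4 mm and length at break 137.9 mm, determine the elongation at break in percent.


Elongation = (Lf - L0) / L0 * 100
= (137.9 - 39.4) / 39.4 * 100
= 98.5 / 39.4 * 100
= 250.0%

250.0%


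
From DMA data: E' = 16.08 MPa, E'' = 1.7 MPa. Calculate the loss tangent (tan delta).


tan delta = E'' / E'
= 1.7 / 16.08
= 0.1057

tan delta = 0.1057


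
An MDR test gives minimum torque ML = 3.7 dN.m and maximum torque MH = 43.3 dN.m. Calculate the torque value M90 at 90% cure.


M90 = ML + 0.9 * (MH - ML)
M90 = 3.7 + 0.9 * (43.3 - 3.7)
M90 = 3.7 + 0.9 * 39.6
M90 = 39.34 dN.m

39.34 dN.m


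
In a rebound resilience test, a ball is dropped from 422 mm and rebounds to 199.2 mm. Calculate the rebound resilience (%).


Resilience = h_rebound / h_drop * 100
= 199.2 / 422 * 100
= 47.2%

47.2%


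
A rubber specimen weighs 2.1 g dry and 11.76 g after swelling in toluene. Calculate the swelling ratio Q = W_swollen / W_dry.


Q = W_swollen / W_dry
Q = 11.76 / 2.1
Q = 5.6

Q = 5.6


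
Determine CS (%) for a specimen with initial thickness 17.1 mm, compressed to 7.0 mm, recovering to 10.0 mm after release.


CS = (t0 - recovered) / (t0 - ts) * 100
= (17.1 - 10.0) / (17.1 - 7.0) * 100
= 7.1 / 10.1 * 100
= 70.3%

70.3%


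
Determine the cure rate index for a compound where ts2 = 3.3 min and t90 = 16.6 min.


CRI = 100 / (t90 - ts2)
= 100 / (16.6 - 3.3)
= 100 / 13.3
= 7.52 min^-1

7.52 min^-1


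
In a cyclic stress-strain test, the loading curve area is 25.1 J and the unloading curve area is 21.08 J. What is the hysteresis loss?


Hysteresis loss = loading - unloading
= 25.1 - 21.08
= 4.02 J

4.02 J


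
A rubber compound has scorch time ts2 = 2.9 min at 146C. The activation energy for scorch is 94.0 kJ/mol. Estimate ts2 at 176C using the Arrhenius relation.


Convert temperatures: T1 = 146 + 273.15 = 419.15 K, T2 = 176 + 273.15 = 449.15 K
ts2_new = 2.9 * exp(94000 / 8.314 * (1/449.15 - 1/419.15))
1/T2 - 1/T1 = -1.5935e-04
ts2_new = 0.48 min

0.48 min


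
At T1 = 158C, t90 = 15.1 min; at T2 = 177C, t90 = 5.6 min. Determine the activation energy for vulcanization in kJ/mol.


T1 = 431.15 K, T2 = 450.15 K
1/T1 - 1/T2 = 9.7897e-05
ln(t1/t2) = ln(15.1/5.6) = 0.9919
Ea = 8.314 * 0.9919 / 9.7897e-05 = 84240.7603 J/mol
Ea = 84.24 kJ/mol

84.24 kJ/mol


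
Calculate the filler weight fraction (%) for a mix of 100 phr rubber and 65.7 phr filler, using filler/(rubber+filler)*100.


Filler % = filler / (rubber + filler) * 100
= 65.7 / (100 + 65.7) * 100
= 65.7 / 165.7 * 100
= 39.65%

39.65%


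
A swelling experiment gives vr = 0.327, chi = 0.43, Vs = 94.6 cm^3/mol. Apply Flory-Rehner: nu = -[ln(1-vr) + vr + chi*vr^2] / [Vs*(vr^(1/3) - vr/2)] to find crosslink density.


ln(1 - vr) = ln(1 - 0.327) = -0.3960
Numerator = -((-0.3960) + 0.327 + 0.43 * 0.327^2) = 0.0230
Denominator = 94.6 * (0.327^(1/3) - 0.327/2) = 49.7068
nu = 0.0230 / 49.7068 = 4.6333e-04 mol/cm^3

4.6333e-04 mol/cm^3


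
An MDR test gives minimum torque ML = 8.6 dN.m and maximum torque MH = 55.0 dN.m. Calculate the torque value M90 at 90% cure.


M90 = ML + 0.9 * (MH - ML)
M90 = 8.6 + 0.9 * (55.0 - 8.6)
M90 = 8.6 + 0.9 * 46.4
M90 = 50.36 dN.m

50.36 dN.m


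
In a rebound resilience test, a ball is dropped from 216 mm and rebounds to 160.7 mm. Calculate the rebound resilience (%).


Resilience = h_rebound / h_drop * 100
= 160.7 / 216 * 100
= 74.4%

74.4%


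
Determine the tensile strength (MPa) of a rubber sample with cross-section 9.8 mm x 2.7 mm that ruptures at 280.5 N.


Area = width * thickness = 9.8 * 2.7 = 26.46 mm^2
TS = force / area = 280.5 / 26.46 = 10.6 MPa

10.6 MPa


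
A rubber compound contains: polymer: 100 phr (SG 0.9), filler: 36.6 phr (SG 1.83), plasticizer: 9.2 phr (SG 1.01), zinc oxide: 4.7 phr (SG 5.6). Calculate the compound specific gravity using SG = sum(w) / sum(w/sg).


Sum of weights = 150.5
Volume contributions:
  polymer: 100/0.9 = 111.1111
  filler: 36.6/1.83 = 20.0000
  plasticizer: 9.2/1.01 = 9.1089
  zinc oxide: 4.7/5.6 = 0.8393
Sum of volumes = 141.0593
SG = 150.5 / 141.0593 = 1.067

SG = 1.067


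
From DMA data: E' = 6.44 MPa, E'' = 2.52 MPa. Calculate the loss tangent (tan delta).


tan delta = E'' / E'
= 2.52 / 6.44
= 0.3913

tan delta = 0.3913


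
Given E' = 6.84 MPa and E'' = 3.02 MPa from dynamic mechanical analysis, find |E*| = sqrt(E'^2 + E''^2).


|E*| = sqrt(E'^2 + E''^2)
= sqrt(6.84^2 + 3.02^2)
= sqrt(46.7856 + 9.1204)
= 7.477 MPa

7.477 MPa


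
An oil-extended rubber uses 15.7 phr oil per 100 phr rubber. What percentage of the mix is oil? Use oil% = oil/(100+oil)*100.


Oil % = oil / (100 + oil) * 100
= 15.7 / (100 + 15.7) * 100
= 15.7 / 115.7 * 100
= 13.57%

13.57%


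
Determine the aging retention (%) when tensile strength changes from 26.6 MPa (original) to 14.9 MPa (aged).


Retention = aged / original * 100
= 14.9 / 26.6 * 100
= 56.0%

56.0%


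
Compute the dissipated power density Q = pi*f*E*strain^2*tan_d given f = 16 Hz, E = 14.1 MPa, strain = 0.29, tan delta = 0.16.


Q = pi * f * E * strain^2 * tan_d
= pi * 16 * 14.1 * 0.29^2 * 0.16
= pi * 16 * 14.1 * 0.0841 * 0.16
= 9.5368

Q = 9.5368


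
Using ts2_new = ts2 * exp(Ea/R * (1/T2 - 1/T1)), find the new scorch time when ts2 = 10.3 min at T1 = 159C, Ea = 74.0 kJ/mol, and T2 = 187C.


Convert temperatures: T1 = 159 + 273.15 = 432.15 K, T2 = 187 + 273.15 = 460.15 K
ts2_new = 10.3 * exp(74000 / 8.314 * (1/460.15 - 1/432.15))
1/T2 - 1/T1 = -1.4081e-04
ts2_new = 2.94 min

2.94 min


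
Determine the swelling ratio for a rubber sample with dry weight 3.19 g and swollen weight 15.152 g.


Q = W_swollen / W_dry
Q = 15.152 / 3.19
Q = 4.75

Q = 4.75


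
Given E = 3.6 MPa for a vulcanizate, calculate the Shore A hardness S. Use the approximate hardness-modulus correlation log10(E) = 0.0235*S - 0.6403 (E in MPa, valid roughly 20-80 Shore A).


log10(E) = 0.0235*S - 0.6403  =>  S = (log10(E) + 0.6403) / 0.0235
log10(3.6) = 0.556303
S = (0.556303 + 0.6403) / 0.0235 = 1.196603 / 0.0235
S = 50.9

Shore A = 50.9


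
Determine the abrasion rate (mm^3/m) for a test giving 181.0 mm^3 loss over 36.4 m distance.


Rate = volume_loss / distance
= 181.0 / 36.4
= 4.973 mm^3/m

4.973 mm^3/m


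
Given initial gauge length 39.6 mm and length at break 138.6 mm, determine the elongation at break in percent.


Elongation = (Lf - L0) / L0 * 100
= (138.6 - 39.6) / 39.6 * 100
= 99.0 / 39.6 * 100
= 250.0%

250.0%


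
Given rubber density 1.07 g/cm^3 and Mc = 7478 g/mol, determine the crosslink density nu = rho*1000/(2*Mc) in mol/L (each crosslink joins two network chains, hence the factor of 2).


nu = rho * 1000 / (2 * Mc)
nu = 1.07 * 1000 / (2 * 7478)
nu = 1070.0 / 14956
nu = 0.0715 mol/L

0.0715 mol/L


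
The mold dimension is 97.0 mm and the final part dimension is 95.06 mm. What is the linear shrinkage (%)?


Shrinkage = (mold - part) / mold * 100
= (97.0 - 95.06) / 97.0 * 100
= 1.94 / 97.0 * 100
= 2.0%

2.0%


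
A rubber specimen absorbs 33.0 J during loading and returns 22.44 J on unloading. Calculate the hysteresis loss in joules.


Hysteresis loss = loading - unloading
= 33.0 - 22.44
= 10.56 J

10.56 J


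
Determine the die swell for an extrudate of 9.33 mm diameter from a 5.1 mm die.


Die swell ratio = D_extrudate / D_die
= 9.33 / 5.1
= 1.829

Die swell = 1.829


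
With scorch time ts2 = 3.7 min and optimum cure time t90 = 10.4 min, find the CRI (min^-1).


CRI = 100 / (t90 - ts2)
= 100 / (10.4 - 3.7)
= 100 / 6.7
= 14.93 min^-1

14.93 min^-1


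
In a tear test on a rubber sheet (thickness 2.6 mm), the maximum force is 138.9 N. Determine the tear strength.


Tear strength = force / thickness
= 138.9 / 2.6
= 53.42 N/mm

53.42 N/mm


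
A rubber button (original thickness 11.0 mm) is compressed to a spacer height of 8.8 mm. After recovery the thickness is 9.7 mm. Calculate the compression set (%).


CS = (t0 - recovered) / (t0 - ts) * 100
= (11.0 - 9.7) / (11.0 - 8.8) * 100
= 1.3 / 2.2 * 100
= 59.1%

59.1%


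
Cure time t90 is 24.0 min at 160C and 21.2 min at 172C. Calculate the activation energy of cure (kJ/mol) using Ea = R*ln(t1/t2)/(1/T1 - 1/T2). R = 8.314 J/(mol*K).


T1 = 433.15 K, T2 = 445.15 K
1/T1 - 1/T2 = 6.2235e-05
ln(t1/t2) = ln(24.0/21.2) = 0.1241
Ea = 8.314 * 0.1241 / 6.2235e-05 = 16572.1750 J/mol
Ea = 16.57 kJ/mol

16.57 kJ/mol


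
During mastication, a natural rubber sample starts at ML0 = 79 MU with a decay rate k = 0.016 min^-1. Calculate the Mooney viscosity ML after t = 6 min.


ML = ML0 * exp(-k * t)
ML = 79 * exp(-0.016 * 6)
ML = 79 * 0.9085
ML = 71.77 MU

71.77 MU


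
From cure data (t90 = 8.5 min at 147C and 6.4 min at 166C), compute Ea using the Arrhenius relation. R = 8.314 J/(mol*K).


T1 = 420.15 K, T2 = 439.15 K
1/T1 - 1/T2 = 1.0298e-04
ln(t1/t2) = ln(8.5/6.4) = 0.2838
Ea = 8.314 * 0.2838 / 1.0298e-04 = 22910.6472 J/mol
Ea = 22.91 kJ/mol

22.91 kJ/mol


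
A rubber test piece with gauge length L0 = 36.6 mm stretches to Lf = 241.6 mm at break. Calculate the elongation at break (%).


Elongation = (Lf - L0) / L0 * 100
= (241.6 - 36.6) / 36.6 * 100
= 205.0 / 36.6 * 100
= 560.1%

560.1%


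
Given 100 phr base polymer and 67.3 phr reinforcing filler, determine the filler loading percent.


Filler % = filler / (rubber + filler) * 100
= 67.3 / (100 + 67.3) * 100
= 67.3 / 167.3 * 100
= 40.23%

40.23%


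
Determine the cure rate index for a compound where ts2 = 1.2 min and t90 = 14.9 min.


CRI = 100 / (t90 - ts2)
= 100 / (14.9 - 1.2)
= 100 / 13.7
= 7.3 min^-1

7.3 min^-1


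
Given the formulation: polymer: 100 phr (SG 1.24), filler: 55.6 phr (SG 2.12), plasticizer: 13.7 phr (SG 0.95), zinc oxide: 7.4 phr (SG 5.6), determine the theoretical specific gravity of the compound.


Sum of weights = 176.7
Volume contributions:
  polymer: 100/1.24 = 80.6452
  filler: 55.6/2.12 = 26.2264
  plasticizer: 13.7/0.95 = 14.4211
  zinc oxide: 7.4/5.6 = 1.3214
Sum of volumes = 122.6141
SG = 176.7 / 122.6141 = 1.441

SG = 1.441


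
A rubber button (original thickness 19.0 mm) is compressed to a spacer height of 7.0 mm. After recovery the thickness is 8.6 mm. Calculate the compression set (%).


CS = (t0 - recovered) / (t0 - ts) * 100
= (19.0 - 8.6) / (19.0 - 7.0) * 100
= 10.4 / 12.0 * 100
= 86.7%

86.7%


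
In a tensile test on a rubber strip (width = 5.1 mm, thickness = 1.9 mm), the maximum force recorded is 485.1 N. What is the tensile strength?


Area = width * thickness = 5.1 * 1.9 = 9.69 mm^2
TS = force / area = 485.1 / 9.69 = 50.06 MPa

50.06 MPa


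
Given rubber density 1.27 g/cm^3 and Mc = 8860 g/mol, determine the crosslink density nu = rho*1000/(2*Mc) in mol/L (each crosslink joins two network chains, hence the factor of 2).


nu = rho * 1000 / (2 * Mc)
nu = 1.27 * 1000 / (2 * 8860)
nu = 1270.0 / 17720
nu = 0.0717 mol/L

0.0717 mol/L


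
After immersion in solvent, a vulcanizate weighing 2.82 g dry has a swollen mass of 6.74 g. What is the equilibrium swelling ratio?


Q = W_swollen / W_dry
Q = 6.74 / 2.82
Q = 2.39

Q = 2.39


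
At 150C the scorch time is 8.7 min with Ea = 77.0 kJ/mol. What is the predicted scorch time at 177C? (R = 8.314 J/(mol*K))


Convert temperatures: T1 = 150 + 273.15 = 423.15 K, T2 = 177 + 273.15 = 450.15 K
ts2_new = 8.7 * exp(77000 / 8.314 * (1/450.15 - 1/423.15))
1/T2 - 1/T1 = -1.4175e-04
ts2_new = 2.34 min

2.34 min


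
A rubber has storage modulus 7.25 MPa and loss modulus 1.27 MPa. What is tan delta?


tan delta = E'' / E'
= 1.27 / 7.25
= 0.1752

tan delta = 0.1752


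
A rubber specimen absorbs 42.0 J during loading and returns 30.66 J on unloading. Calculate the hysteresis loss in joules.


Hysteresis loss = loading - unloading
= 42.0 - 30.66
= 11.34 J

11.34 J


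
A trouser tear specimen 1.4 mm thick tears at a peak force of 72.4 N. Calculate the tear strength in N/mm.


Tear strength = force / thickness
= 72.4 / 1.4
= 51.71 N/mm

51.71 N/mm


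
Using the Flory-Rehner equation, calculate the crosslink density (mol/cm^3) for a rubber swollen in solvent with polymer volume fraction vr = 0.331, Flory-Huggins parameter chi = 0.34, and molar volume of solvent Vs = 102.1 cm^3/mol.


ln(1 - vr) = ln(1 - 0.331) = -0.4020
Numerator = -((-0.4020) + 0.331 + 0.34 * 0.331^2) = 0.0337
Denominator = 102.1 * (0.331^(1/3) - 0.331/2) = 53.7291
nu = 0.0337 / 53.7291 = 6.2760e-04 mol/cm^3

6.2760e-04 mol/cm^3


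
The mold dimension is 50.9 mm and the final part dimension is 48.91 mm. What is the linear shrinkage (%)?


Shrinkage = (mold - part) / mold * 100
= (50.9 - 48.91) / 50.9 * 100
= 1.99 / 50.9 * 100
= 3.91%

3.91%


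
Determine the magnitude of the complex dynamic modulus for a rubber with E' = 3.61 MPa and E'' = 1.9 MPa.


|E*| = sqrt(E'^2 + E''^2)
= sqrt(3.61^2 + 1.9^2)
= sqrt(13.0321 + 3.6100)
= 4.079 MPa

4.079 MPa


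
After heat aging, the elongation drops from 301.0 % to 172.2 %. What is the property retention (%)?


Retention = aged / original * 100
= 172.2 / 301.0 * 100
= 57.2%

57.2%


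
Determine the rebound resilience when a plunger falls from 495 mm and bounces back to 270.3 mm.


Resilience = h_rebound / h_drop * 100
= 270.3 / 495 * 100
= 54.6%

54.6%


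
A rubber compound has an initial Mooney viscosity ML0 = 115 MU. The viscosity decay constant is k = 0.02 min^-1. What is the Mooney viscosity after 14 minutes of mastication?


ML = ML0 * exp(-k * t)
ML = 115 * exp(-0.02 * 14)
ML = 115 * 0.7558
ML = 86.92 MU

86.92 MU


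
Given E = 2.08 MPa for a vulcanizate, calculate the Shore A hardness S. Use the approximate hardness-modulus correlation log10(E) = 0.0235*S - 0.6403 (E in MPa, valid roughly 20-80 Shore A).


log10(E) = 0.0235*S - 0.6403  =>  S = (log10(E) + 0.6403) / 0.0235
log10(2.08) = 0.318063
S = (0.318063 + 0.6403) / 0.0235 = 0.958363 / 0.0235
S = 40.8

Shore A = 40.8


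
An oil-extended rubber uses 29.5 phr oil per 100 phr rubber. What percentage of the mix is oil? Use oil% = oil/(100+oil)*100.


Oil % = oil / (100 + oil) * 100
= 29.5 / (100 + 29.5) * 100
= 29.5 / 129.5 * 100
= 22.78%

22.78%


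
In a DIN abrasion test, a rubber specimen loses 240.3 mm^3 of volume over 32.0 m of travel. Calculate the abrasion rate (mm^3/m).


Rate = volume_loss / distance
= 240.3 / 32.0
= 7.509 mm^3/m

7.509 mm^3/m


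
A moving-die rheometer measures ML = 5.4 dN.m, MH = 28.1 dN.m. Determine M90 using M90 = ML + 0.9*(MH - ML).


M90 = ML + 0.9 * (MH - ML)
M90 = 5.4 + 0.9 * (28.1 - 5.4)
M90 = 5.4 + 0.9 * 22.7
M90 = 25.83 dN.m

25.83 dN.m


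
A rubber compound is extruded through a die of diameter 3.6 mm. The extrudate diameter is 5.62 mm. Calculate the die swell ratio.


Die swell ratio = D_extrudate / D_die
= 5.62 / 3.6
= 1.561

Die swell = 1.561


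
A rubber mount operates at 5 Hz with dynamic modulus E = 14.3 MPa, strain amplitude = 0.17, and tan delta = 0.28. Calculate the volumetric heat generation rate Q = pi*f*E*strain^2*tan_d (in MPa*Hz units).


Q = pi * f * E * strain^2 * tan_d
= pi * 5 * 14.3 * 0.17^2 * 0.28
= pi * 5 * 14.3 * 0.0289 * 0.28
= 1.8177

Q = 1.8177


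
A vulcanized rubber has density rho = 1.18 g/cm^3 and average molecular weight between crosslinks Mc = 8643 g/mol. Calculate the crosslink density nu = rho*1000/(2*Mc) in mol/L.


nu = rho * 1000 / (2 * Mc)
nu = 1.18 * 1000 / (2 * 8643)
nu = 1180.0 / 17286
nu = 0.0683 mol/L

0.0683 mol/L


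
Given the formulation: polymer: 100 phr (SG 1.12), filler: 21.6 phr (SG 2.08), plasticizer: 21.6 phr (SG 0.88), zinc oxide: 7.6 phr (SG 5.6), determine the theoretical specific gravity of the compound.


Sum of weights = 150.8
Volume contributions:
  polymer: 100/1.12 = 89.2857
  filler: 21.6/2.08 = 10.3846
  plasticizer: 21.6/0.88 = 24.5455
  zinc oxide: 7.6/5.6 = 1.3571
Sum of volumes = 125.5729
SG = 150.8 / 125.5729 = 1.201

SG = 1.201


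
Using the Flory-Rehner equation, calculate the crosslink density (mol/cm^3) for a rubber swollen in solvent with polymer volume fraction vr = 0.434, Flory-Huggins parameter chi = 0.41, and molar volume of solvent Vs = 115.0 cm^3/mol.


ln(1 - vr) = ln(1 - 0.434) = -0.5692
Numerator = -((-0.5692) + 0.434 + 0.41 * 0.434^2) = 0.0579
Denominator = 115.0 * (0.434^(1/3) - 0.434/2) = 62.1135
nu = 0.0579 / 62.1135 = 9.3273e-04 mol/cm^3

9.3273e-04 mol/cm^3


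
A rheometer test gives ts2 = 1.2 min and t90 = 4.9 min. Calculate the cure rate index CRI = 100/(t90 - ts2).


CRI = 100 / (t90 - ts2)
= 100 / (4.9 - 1.2)
= 100 / 3.7
= 27.03 min^-1

27.03 min^-1


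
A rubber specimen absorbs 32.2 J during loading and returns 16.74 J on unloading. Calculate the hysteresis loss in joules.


Hysteresis loss = loading - unloading
= 32.2 - 16.74
= 15.46 J

15.46 J


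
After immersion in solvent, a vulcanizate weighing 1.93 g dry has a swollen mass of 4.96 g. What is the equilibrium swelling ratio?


Q = W_swollen / W_dry
Q = 4.96 / 1.93
Q = 2.57

Q = 2.57


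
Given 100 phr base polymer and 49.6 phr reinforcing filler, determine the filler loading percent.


Filler % = filler / (rubber + filler) * 100
= 49.6 / (100 + 49.6) * 100
= 49.6 / 149.6 * 100
= 33.16%

33.16%


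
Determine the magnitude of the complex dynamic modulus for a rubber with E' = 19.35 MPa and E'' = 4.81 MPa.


|E*| = sqrt(E'^2 + E''^2)
= sqrt(19.35^2 + 4.81^2)
= sqrt(374.4225 + 23.1361)
= 19.939 MPa

19.939 MPa


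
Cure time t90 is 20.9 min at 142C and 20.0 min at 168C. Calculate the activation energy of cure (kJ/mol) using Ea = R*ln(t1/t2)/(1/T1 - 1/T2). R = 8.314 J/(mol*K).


T1 = 415.15 K, T2 = 441.15 K
1/T1 - 1/T2 = 1.4197e-04
ln(t1/t2) = ln(20.9/20.0) = 0.0440
Ea = 8.314 * 0.0440 / 1.4197e-04 = 2577.7886 J/mol
Ea = 2.58 kJ/mol

2.58 kJ/mol


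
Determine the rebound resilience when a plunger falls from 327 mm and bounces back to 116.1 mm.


Resilience = h_rebound / h_drop * 100
= 116.1 / 327 * 100
= 35.5%

35.5%


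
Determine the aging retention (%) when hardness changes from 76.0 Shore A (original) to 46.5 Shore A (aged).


Retention = aged / original * 100
= 46.5 / 76.0 * 100
= 61.2%

61.2%


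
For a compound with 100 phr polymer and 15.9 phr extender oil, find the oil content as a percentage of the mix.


Oil % = oil / (100 + oil) * 100
= 15.9 / (100 + 15.9) * 100
= 15.9 / 115.9 * 100
= 13.72%

13.72%


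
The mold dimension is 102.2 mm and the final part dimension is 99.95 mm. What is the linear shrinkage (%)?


Shrinkage = (mold - part) / mold * 100
= (102.2 - 99.95) / 102.2 * 100
= 2.25 / 102.2 * 100
= 2.2%

2.2%


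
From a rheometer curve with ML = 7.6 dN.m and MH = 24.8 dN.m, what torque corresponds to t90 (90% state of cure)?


M90 = ML + 0.9 * (MH - ML)
M90 = 7.6 + 0.9 * (24.8 - 7.6)
M90 = 7.6 + 0.9 * 17.2
M90 = 23.08 dN.m

23.08 dN.m


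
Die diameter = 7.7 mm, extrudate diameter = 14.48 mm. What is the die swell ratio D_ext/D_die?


Die swell ratio = D_extrudate / D_die
= 14.48 / 7.7
= 1.881

Die swell = 1.881


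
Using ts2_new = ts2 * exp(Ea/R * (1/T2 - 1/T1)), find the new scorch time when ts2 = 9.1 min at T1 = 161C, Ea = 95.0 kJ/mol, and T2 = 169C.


Convert temperatures: T1 = 161 + 273.15 = 434.15 K, T2 = 169 + 273.15 = 442.15 K
ts2_new = 9.1 * exp(95000 / 8.314 * (1/442.15 - 1/434.15))
1/T2 - 1/T1 = -4.1675e-05
ts2_new = 5.65 min

5.65 min


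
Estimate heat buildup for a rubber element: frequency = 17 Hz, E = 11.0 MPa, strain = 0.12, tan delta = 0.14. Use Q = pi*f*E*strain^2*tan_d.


Q = pi * f * E * strain^2 * tan_d
= pi * 17 * 11.0 * 0.12^2 * 0.14
= pi * 17 * 11.0 * 0.0144 * 0.14
= 1.1844

Q = 1.1844


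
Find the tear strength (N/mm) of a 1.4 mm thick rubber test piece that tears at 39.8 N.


Tear strength = force / thickness
= 39.8 / 1.4
= 28.43 N/mm

28.43 N/mm


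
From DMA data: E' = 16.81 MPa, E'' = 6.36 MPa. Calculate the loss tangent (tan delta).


tan delta = E'' / E'
= 6.36 / 16.81
= 0.3783

tan delta = 0.3783


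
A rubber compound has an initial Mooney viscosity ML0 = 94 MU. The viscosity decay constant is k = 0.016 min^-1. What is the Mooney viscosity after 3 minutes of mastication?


ML = ML0 * exp(-k * t)
ML = 94 * exp(-0.016 * 3)
ML = 94 * 0.9531
ML = 89.59 MU

89.59 MU


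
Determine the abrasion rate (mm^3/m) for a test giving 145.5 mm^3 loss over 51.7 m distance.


Rate = volume_loss / distance
= 145.5 / 51.7
= 2.814 mm^3/m

2.814 mm^3/m


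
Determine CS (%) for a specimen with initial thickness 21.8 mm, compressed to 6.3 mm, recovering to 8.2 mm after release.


CS = (t0 - recovered) / (t0 - ts) * 100
= (21.8 - 8.2) / (21.8 - 6.3) * 100
= 13.6 / 15.5 * 100
= 87.7%

87.7%


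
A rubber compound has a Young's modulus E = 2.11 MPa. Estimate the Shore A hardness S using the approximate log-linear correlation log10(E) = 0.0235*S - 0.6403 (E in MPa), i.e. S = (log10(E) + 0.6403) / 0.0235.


log10(E) = 0.0235*S - 0.6403  =>  S = (log10(E) + 0.6403) / 0.0235
log10(2.11) = 0.324282
S = (0.324282 + 0.6403) / 0.0235 = 0.964582 / 0.0235
S = 41.0

Shore A = 41.0


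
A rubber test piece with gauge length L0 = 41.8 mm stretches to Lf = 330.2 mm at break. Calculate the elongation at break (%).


Elongation = (Lf - L0) / L0 * 100
= (330.2 - 41.8) / 41.8 * 100
= 288.4 / 41.8 * 100
= 690.0%

690.0%


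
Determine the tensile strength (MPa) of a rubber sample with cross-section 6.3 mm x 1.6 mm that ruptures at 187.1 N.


Area = width * thickness = 6.3 * 1.6 = 10.08 mm^2
TS = force / area = 187.1 / 10.08 = 18.56 MPa

18.56 MPa


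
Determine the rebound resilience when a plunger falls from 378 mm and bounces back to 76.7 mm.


Resilience = h_rebound / h_drop * 100
= 76.7 / 378 * 100
= 20.3%

20.3%


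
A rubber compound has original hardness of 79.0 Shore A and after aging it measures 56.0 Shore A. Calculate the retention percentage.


Retention = aged / original * 100
= 56.0 / 79.0 * 100
= 70.9%

70.9%


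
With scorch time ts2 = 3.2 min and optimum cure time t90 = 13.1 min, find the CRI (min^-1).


CRI = 100 / (t90 - ts2)
= 100 / (13.1 - 3.2)
= 100 / 9.9
= 10.1 min^-1

10.1 min^-1


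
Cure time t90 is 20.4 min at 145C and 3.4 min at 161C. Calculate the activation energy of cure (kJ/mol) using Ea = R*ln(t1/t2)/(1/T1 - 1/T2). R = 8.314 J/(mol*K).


T1 = 418.15 K, T2 = 434.15 K
1/T1 - 1/T2 = 8.8135e-05
ln(t1/t2) = ln(20.4/3.4) = 1.7918
Ea = 8.314 * 1.7918 / 8.8135e-05 = 169021.3835 J/mol
Ea = 169.02 kJ/mol

169.02 kJ/mol


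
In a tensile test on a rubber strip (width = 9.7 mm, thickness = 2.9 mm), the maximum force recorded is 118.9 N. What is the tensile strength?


Area = width * thickness = 9.7 * 2.9 = 28.13 mm^2
TS = force / area = 118.9 / 28.13 = 4.23 MPa

4.23 MPa


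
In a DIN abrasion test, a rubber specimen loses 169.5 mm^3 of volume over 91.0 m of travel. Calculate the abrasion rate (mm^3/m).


Rate = volume_loss / distance
= 169.5 / 91.0
= 1.863 mm^3/m

1.863 mm^3/m


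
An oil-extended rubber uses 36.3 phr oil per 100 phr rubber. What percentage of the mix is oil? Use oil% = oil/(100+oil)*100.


Oil % = oil / (100 + oil) * 100
= 36.3 / (100 + 36.3) * 100
= 36.3 / 136.3 * 100
= 26.63%

26.63%


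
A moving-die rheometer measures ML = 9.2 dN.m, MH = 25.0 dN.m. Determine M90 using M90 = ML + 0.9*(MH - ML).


M90 = ML + 0.9 * (MH - ML)
M90 = 9.2 + 0.9 * (25.0 - 9.2)
M90 = 9.2 + 0.9 * 15.8
M90 = 23.42 dN.m

23.42 dN.m


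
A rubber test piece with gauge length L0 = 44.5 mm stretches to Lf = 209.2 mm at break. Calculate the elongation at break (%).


Elongation = (Lf - L0) / L0 * 100
= (209.2 - 44.5) / 44.5 * 100
= 164.7 / 44.5 * 100
= 370.1%

370.1%


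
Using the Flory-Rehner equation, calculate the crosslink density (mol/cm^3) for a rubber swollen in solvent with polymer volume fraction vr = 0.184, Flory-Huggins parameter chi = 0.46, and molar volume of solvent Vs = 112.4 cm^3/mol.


ln(1 - vr) = ln(1 - 0.184) = -0.2033
Numerator = -((-0.2033) + 0.184 + 0.46 * 0.184^2) = 0.0038
Denominator = 112.4 * (0.184^(1/3) - 0.184/2) = 53.5893
nu = 0.0038 / 53.5893 = 7.0297e-05 mol/cm^3

7.0297e-05 mol/cm^3


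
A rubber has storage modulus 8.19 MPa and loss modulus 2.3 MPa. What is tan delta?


tan delta = E'' / E'
= 2.3 / 8.19
= 0.2808

tan delta = 0.2808


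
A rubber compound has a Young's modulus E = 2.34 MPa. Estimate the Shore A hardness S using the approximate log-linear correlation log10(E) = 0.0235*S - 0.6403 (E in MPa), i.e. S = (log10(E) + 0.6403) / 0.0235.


log10(E) = 0.0235*S - 0.6403  =>  S = (log10(E) + 0.6403) / 0.0235
log10(2.34) = 0.369216
S = (0.369216 + 0.6403) / 0.0235 = 1.009516 / 0.0235
S = 43.0

Shore A = 43.0


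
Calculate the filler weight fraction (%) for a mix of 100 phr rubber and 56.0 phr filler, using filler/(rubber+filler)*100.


Filler % = filler / (rubber + filler) * 100
= 56.0 / (100 + 56.0) * 100
= 56.0 / 156.0 * 100
= 35.9%

35.9%


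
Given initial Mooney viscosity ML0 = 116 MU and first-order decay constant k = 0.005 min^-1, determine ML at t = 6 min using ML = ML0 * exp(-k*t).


ML = ML0 * exp(-k * t)
ML = 116 * exp(-0.005 * 6)
ML = 116 * 0.9704
ML = 112.57 MU

112.57 MU


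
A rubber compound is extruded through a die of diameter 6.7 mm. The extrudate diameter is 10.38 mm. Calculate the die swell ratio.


Die swell ratio = D_extrudate / D_die
= 10.38 / 6.7
= 1.549

Die swell = 1.549


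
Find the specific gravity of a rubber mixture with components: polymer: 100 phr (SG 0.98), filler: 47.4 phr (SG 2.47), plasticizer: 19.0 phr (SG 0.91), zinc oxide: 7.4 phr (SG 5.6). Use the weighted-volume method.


Sum of weights = 173.8
Volume contributions:
  polymer: 100/0.98 = 102.0408
  filler: 47.4/2.47 = 19.1903
  plasticizer: 19.0/0.91 = 20.8791
  zinc oxide: 7.4/5.6 = 1.3214
Sum of volumes = 143.4316
SG = 173.8 / 143.4316 = 1.212

SG = 1.212


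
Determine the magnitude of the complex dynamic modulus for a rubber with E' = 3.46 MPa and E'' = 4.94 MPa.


|E*| = sqrt(E'^2 + E''^2)
= sqrt(3.46^2 + 4.94^2)
= sqrt(11.9716 + 24.4036)
= 6.031 MPa

6.031 MPa


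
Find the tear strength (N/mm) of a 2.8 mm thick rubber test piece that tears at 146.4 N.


Tear strength = force / thickness
= 146.4 / 2.8
= 52.29 N/mm

52.29 N/mm


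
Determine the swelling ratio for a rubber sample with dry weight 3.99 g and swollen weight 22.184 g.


Q = W_swollen / W_dry
Q = 22.184 / 3.99
Q = 5.56

Q = 5.56


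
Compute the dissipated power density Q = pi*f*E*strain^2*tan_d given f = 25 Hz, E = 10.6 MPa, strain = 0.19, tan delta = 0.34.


Q = pi * f * E * strain^2 * tan_d
= pi * 25 * 10.6 * 0.19^2 * 0.34
= pi * 25 * 10.6 * 0.0361 * 0.34
= 10.2184

Q = 10.2184


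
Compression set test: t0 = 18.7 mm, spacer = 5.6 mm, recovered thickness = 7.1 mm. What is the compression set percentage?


CS = (t0 - recovered) / (t0 - ts) * 100
= (18.7 - 7.1) / (18.7 - 5.6) * 100
= 11.6 / 13.1 * 100
= 88.5%

88.5%


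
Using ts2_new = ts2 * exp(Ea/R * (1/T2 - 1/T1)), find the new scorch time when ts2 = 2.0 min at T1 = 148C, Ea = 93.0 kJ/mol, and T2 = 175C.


Convert temperatures: T1 = 148 + 273.15 = 421.15 K, T2 = 175 + 273.15 = 448.15 K
ts2_new = 2.0 * exp(93000 / 8.314 * (1/448.15 - 1/421.15))
1/T2 - 1/T1 = -1.4306e-04
ts2_new = 0.4 min

0.4 min


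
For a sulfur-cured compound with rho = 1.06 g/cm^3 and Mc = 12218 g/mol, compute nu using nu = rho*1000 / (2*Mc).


nu = rho * 1000 / (2 * Mc)
nu = 1.06 * 1000 / (2 * 12218)
nu = 1060.0 / 24436
nu = 0.0434 mol/L

0.0434 mol/L


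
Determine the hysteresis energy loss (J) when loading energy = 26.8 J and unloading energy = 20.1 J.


Hysteresis loss = loading - unloading
= 26.8 - 20.1
= 6.7 J

6.7 J


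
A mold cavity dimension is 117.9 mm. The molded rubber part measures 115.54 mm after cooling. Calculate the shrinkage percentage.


Shrinkage = (mold - part) / mold * 100
= (117.9 - 115.54) / 117.9 * 100
= 2.36 / 117.9 * 100
= 2.0%

2.0%


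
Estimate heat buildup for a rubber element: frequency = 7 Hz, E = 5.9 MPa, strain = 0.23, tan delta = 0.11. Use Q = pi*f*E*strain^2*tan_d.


Q = pi * f * E * strain^2 * tan_d
= pi * 7 * 5.9 * 0.23^2 * 0.11
= pi * 7 * 5.9 * 0.0529 * 0.11
= 0.7550

Q = 0.7550


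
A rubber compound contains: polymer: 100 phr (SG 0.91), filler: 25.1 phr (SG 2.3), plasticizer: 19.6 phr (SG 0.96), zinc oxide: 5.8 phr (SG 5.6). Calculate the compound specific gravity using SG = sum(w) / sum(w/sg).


Sum of weights = 150.5
Volume contributions:
  polymer: 100/0.91 = 109.8901
  filler: 25.1/2.3 = 10.9130
  plasticizer: 19.6/0.96 = 20.4167
  zinc oxide: 5.8/5.6 = 1.0357
Sum of volumes = 142.2555
SG = 150.5 / 142.2555 = 1.058

SG = 1.058


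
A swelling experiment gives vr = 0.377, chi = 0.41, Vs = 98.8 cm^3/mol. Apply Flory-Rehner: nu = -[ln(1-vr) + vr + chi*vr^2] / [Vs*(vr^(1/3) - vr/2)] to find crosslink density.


ln(1 - vr) = ln(1 - 0.377) = -0.4732
Numerator = -((-0.4732) + 0.377 + 0.41 * 0.377^2) = 0.0379
Denominator = 98.8 * (0.377^(1/3) - 0.377/2) = 52.7498
nu = 0.0379 / 52.7498 = 7.1917e-04 mol/cm^3

7.1917e-04 mol/cm^3


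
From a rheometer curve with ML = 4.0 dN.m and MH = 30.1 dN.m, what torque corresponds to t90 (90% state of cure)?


M90 = ML + 0.9 * (MH - ML)
M90 = 4.0 + 0.9 * (30.1 - 4.0)
M90 = 4.0 + 0.9 * 26.1
M90 = 27.49 dN.m

27.49 dN.m


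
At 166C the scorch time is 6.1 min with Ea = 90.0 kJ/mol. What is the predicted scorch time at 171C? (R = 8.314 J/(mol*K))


Convert temperatures: T1 = 166 + 273.15 = 439.15 K, T2 = 171 + 273.15 = 444.15 K
ts2_new = 6.1 * exp(90000 / 8.314 * (1/444.15 - 1/439.15))
1/T2 - 1/T1 = -2.5635e-05
ts2_new = 4.62 min

4.62 min


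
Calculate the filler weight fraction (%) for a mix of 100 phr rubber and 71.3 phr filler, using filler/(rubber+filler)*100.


Filler % = filler / (rubber + filler) * 100
= 71.3 / (100 + 71.3) * 100
= 71.3 / 171.3 * 100
= 41.62%

41.62%


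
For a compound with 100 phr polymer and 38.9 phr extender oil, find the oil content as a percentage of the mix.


Oil % = oil / (100 + oil) * 100
= 38.9 / (100 + 38.9) * 100
= 38.9 / 138.9 * 100
= 28.01%

28.01%


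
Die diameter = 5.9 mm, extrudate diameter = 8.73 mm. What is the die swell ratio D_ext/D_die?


Die swell ratio = D_extrudate / D_die
= 8.73 / 5.9
= 1.48

Die swell = 1.48


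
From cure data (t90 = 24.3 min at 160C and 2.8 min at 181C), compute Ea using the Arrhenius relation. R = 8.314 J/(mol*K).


T1 = 433.15 K, T2 = 454.15 K
1/T1 - 1/T2 = 1.0675e-04
ln(t1/t2) = ln(24.3/2.8) = 2.1609
Ea = 8.314 * 2.1609 / 1.0675e-04 = 168288.4756 J/mol
Ea = 168.29 kJ/mol

168.29 kJ/mol


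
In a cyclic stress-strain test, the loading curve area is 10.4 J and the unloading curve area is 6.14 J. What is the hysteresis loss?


Hysteresis loss = loading - unloading
= 10.4 - 6.14
= 4.26 J

4.26 J


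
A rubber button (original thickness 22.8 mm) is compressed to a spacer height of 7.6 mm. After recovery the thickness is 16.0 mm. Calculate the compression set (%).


CS = (t0 - recovered) / (t0 - ts) * 100
= (22.8 - 16.0) / (22.8 - 7.6) * 100
= 6.8 / 15.2 * 100
= 44.7%

44.7%


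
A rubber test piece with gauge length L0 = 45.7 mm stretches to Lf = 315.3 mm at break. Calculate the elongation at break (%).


Elongation = (Lf - L0) / L0 * 100
= (315.3 - 45.7) / 45.7 * 100
= 269.6 / 45.7 * 100
= 589.9%

589.9%


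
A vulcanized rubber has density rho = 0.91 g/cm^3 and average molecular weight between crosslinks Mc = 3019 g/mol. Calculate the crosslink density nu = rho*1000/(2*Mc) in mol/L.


nu = rho * 1000 / (2 * Mc)
nu = 0.91 * 1000 / (2 * 3019)
nu = 910.0 / 6038
nu = 0.1507 mol/L

0.1507 mol/L


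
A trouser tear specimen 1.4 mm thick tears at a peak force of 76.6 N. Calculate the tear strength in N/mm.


Tear strength = force / thickness
= 76.6 / 1.4
= 54.71 N/mm

54.71 N/mm


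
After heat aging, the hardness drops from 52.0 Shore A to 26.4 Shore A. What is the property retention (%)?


Retention = aged / original * 100
= 26.4 / 52.0 * 100
= 50.8%

50.8%


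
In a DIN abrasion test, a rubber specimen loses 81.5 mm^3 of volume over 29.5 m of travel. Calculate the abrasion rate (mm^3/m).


Rate = volume_loss / distance
= 81.5 / 29.5
= 2.763 mm^3/m

2.763 mm^3/m


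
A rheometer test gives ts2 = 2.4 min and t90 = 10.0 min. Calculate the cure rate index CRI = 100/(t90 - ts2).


CRI = 100 / (t90 - ts2)
= 100 / (10.0 - 2.4)
= 100 / 7.6
= 13.16 min^-1

13.16 min^-1


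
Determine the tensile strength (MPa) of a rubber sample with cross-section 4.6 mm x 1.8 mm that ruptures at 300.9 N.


Area = width * thickness = 4.6 * 1.8 = 8.28 mm^2
TS = force / area = 300.9 / 8.28 = 36.34 MPa

36.34 MPa


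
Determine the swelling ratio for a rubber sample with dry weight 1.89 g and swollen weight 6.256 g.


Q = W_swollen / W_dry
Q = 6.256 / 1.89
Q = 3.31

Q = 3.31


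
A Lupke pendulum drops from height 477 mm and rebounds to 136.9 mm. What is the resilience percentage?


Resilience = h_rebound / h_drop * 100
= 136.9 / 477 * 100
= 28.7%

28.7%


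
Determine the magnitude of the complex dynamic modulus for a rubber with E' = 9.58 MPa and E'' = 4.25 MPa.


|E*| = sqrt(E'^2 + E''^2)
= sqrt(9.58^2 + 4.25^2)
= sqrt(91.7764 + 18.0625)
= 10.48 MPa

10.48 MPa


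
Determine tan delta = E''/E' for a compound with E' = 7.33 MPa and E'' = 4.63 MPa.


tan delta = E'' / E'
= 4.63 / 7.33
= 0.6317

tan delta = 0.6317


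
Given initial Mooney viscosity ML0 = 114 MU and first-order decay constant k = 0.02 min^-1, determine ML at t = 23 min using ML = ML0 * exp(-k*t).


ML = ML0 * exp(-k * t)
ML = 114 * exp(-0.02 * 23)
ML = 114 * 0.6313
ML = 71.97 MU

71.97 MU


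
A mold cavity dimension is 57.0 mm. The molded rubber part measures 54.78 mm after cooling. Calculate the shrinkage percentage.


Shrinkage = (mold - part) / mold * 100
= (57.0 - 54.78) / 57.0 * 100
= 2.22 / 57.0 * 100
= 3.89%

3.89%


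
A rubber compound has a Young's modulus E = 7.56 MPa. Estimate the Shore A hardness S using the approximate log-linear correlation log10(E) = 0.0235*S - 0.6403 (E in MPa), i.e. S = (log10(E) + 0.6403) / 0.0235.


log10(E) = 0.0235*S - 0.6403  =>  S = (log10(E) + 0.6403) / 0.0235
log10(7.56) = 0.878522
S = (0.878522 + 0.6403) / 0.0235 = 1.518822 / 0.0235
S = 64.6

Shore A = 64.6


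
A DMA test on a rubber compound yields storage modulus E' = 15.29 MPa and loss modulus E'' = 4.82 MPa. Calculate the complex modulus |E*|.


|E*| = sqrt(E'^2 + E''^2)
= sqrt(15.29^2 + 4.82^2)
= sqrt(233.7841 + 23.2324)
= 16.032 MPa

16.032 MPa


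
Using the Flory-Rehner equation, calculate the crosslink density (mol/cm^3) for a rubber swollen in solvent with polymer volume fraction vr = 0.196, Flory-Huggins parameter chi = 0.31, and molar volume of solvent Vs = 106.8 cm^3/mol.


ln(1 - vr) = ln(1 - 0.196) = -0.2182
Numerator = -((-0.2182) + 0.196 + 0.31 * 0.196^2) = 0.0102
Denominator = 106.8 * (0.196^(1/3) - 0.196/2) = 51.5714
nu = 0.0102 / 51.5714 = 1.9870e-04 mol/cm^3

1.9870e-04 mol/cm^3


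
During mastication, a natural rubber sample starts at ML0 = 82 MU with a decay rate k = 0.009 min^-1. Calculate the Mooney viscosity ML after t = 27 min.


ML = ML0 * exp(-k * t)
ML = 82 * exp(-0.009 * 27)
ML = 82 * 0.7843
ML = 64.31 MU

64.31 MU


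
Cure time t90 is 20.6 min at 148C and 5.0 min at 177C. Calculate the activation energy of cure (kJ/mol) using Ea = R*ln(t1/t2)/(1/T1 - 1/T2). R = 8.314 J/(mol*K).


T1 = 421.15 K, T2 = 450.15 K
1/T1 - 1/T2 = 1.5297e-04
ln(t1/t2) = ln(20.6/5.0) = 1.4159
Ea = 8.314 * 1.4159 / 1.5297e-04 = 76952.7771 J/mol
Ea = 76.95 kJ/mol

76.95 kJ/mol


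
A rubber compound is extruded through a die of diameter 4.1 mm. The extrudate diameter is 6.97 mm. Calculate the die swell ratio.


Die swell ratio = D_extrudate / D_die
= 6.97 / 4.1
= 1.7

Die swell = 1.7


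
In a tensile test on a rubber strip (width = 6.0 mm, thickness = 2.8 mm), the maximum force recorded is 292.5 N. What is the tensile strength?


Area = width * thickness = 6.0 * 2.8 = 16.8 mm^2
TS = force / area = 292.5 / 16.8 = 17.41 MPa

17.41 MPa


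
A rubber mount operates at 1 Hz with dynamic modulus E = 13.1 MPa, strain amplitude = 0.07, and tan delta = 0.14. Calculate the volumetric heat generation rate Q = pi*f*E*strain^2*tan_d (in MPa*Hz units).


Q = pi * f * E * strain^2 * tan_d
= pi * 1 * 13.1 * 0.07^2 * 0.14
= pi * 1 * 13.1 * 0.0049 * 0.14
= 0.0282

Q = 0.0282


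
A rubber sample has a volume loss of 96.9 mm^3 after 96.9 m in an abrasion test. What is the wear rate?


Rate = volume_loss / distance
= 96.9 / 96.9
= 1.0 mm^3/m

1.0 mm^3/m


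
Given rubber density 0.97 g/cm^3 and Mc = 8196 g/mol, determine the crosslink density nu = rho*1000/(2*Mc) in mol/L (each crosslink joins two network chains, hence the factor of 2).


nu = rho * 1000 / (2 * Mc)
nu = 0.97 * 1000 / (2 * 8196)
nu = 970.0 / 16392
nu = 0.0592 mol/L

0.0592 mol/L


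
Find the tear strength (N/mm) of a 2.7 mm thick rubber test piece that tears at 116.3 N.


Tear strength = force / thickness
= 116.3 / 2.7
= 43.07 N/mm

43.07 N/mm


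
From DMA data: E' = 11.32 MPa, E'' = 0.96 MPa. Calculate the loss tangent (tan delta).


tan delta = E'' / E'
= 0.96 / 11.32
= 0.0848

tan delta = 0.0848


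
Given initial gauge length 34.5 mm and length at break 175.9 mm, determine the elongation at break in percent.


Elongation = (Lf - L0) / L0 * 100
= (175.9 - 34.5) / 34.5 * 100
= 141.4 / 34.5 * 100
= 409.9%

409.9%


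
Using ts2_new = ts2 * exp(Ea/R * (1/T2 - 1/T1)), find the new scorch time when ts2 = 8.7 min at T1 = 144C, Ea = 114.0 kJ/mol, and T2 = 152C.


Convert temperatures: T1 = 144 + 273.15 = 417.15 K, T2 = 152 + 273.15 = 425.15 K
ts2_new = 8.7 * exp(114000 / 8.314 * (1/425.15 - 1/417.15))
1/T2 - 1/T1 = -4.5108e-05
ts2_new = 4.69 min

4.69 min


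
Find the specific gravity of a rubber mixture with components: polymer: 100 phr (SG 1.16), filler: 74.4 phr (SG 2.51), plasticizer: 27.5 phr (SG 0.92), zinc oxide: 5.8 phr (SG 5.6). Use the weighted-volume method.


Sum of weights = 207.7
Volume contributions:
  polymer: 100/1.16 = 86.2069
  filler: 74.4/2.51 = 29.6414
  plasticizer: 27.5/0.92 = 29.8913
  zinc oxide: 5.8/5.6 = 1.0357
Sum of volumes = 146.7753
SG = 207.7 / 146.7753 = 1.415

SG = 1.415
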